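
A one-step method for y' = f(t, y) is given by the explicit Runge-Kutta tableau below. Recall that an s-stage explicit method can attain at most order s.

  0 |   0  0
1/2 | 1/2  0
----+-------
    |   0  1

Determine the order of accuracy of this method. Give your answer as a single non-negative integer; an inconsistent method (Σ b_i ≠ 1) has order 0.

b = (0, 1)
c = (0, 1/2)
Σ b_i: 1·1 = 1 ✓
b·c: 1·1/2 = 1/2 ✓; 2 stages ⇒ order 2.

2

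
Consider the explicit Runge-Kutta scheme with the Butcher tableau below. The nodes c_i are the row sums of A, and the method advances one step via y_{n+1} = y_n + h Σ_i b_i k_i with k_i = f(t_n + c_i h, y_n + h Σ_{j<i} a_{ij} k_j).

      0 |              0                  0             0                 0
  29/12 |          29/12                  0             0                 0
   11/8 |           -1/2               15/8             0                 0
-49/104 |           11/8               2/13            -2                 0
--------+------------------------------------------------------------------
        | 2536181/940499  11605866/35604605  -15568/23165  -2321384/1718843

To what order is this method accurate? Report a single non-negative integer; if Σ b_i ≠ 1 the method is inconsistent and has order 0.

b = (2536181/940499, 11605866/35604605, -15568/23165, -2321384/1718843)
c = (0, 29/12, 11/8, -49/104)
Ac = (0, 0, 145/32, -371/156)
Σ b_i: 2536181/940499·1 + 11605866/35604605·1 + (-15568/23165)·1 + (-2321384/1718843)·1 = 1 ✓
b·c: 11605866/35604605·29/12 + (-15568/23165)·11/8 + (-2321384/1718843)·(-49/104) = 1/2 ✓
b·c²: 11605866/35604605·841/144 + (-15568/23165)·121/64 + (-2321384/1718843)·2401/10816 = 1/3 ✓
b·Ac: (-15568/23165)·145/32 + (-2321384/1718843)·(-371/156) = 1/6 ✓
b·c³: 11605866/35604605·24389/1728 + (-15568/23165)·1331/512 + (-2321384/1718843)·(-117649/1124864) = 103897607/34691904 ≠ 1/4 ⇒ order 3.
b·(c∘Ac): (-15568/23165)·1595/256 + (-2321384/1718843)·18179/16224 = -1267693/222384 ≠ 1/8
b·Ac²: (-15568/23165)·4205/384 + (-2321384/1718843)·(-10793/3744) = -428939003/123756696 ≠ 1/12
b·A²c: (-2321384/1718843)·(-145/16) = 42075085/3437686 ≠ 1/24

3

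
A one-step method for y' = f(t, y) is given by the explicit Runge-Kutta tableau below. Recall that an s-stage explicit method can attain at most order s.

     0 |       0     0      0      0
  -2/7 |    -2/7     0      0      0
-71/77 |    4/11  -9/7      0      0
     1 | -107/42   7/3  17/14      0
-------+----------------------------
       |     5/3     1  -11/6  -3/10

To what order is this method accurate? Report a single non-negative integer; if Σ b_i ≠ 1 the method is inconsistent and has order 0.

0

b = (5/3, 1, -11/6, -3/10)
c = (0, -2/7, -71/77, 1)
Ac = (0, 0, 18/49, -5777/3234)
Σ b_i: 5/3·1 + 1·1 + (-11/6)·1 + (-3/10)·1 = 8/15 ≠ 1 ⇒ order 0.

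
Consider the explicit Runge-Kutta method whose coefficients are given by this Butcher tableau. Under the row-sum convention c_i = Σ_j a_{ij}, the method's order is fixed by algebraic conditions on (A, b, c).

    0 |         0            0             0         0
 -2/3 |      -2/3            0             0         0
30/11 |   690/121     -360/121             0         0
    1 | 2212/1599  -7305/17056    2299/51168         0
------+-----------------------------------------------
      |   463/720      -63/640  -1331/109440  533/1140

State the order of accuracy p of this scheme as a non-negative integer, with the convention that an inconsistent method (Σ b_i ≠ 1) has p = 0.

4

b = (463/720, -63/640, -1331/109440, 533/1140)
c = (0, -2/3, 30/11, 1)
Ac = (0, 0, 240/121, 435/1066)
Σ b_i: 463/720·1 + (-63/640)·1 + (-1331/109440)·1 + 533/1140·1 = 1 ✓
b·c: (-63/640)·(-2/3) + (-1331/109440)·30/11 + 533/1140·1 = 1/2 ✓
b·c²: (-63/640)·4/9 + (-1331/109440)·900/121 + 533/1140·1 = 1/3 ✓
b·Ac: (-1331/109440)·240/121 + 533/1140·435/1066 = 1/6 ✓
b·c³: (-63/640)·(-8/27) + (-1331/109440)·27000/1331 + 533/1140·1 = 1/4 ✓
b·(c∘Ac): (-1331/109440)·7200/1331 + 533/1140·435/1066 = 1/8 ✓
b·Ac²: (-1331/109440)·(-160/121) + 533/1140·230/1599 = 1/12 ✓
b·A²c: 533/1140·95/1066 = 1/24 ✓; 4 stages ⇒ order 4.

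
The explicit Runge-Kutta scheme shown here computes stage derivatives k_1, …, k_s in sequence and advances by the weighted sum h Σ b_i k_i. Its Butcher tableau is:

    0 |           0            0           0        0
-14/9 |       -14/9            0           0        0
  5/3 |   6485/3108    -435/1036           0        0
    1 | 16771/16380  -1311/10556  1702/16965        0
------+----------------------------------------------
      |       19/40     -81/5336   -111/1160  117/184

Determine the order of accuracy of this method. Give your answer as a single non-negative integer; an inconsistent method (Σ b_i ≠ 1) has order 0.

4

b = (19/40, -81/5336, -111/1160, 117/184)
c = (0, -14/9, 5/3, 1)
Ac = (0, 0, 145/222, 253/702)
Σ b_i: 19/40·1 + (-81/5336)·1 + (-111/1160)·1 + 117/184·1 = 1 ✓
b·c: (-81/5336)·(-14/9) + (-111/1160)·5/3 + 117/184·1 = 1/2 ✓
b·c²: (-81/5336)·196/81 + (-111/1160)·25/9 + 117/184·1 = 1/3 ✓
b·Ac: (-111/1160)·145/222 + 117/184·253/702 = 1/6 ✓
b·c³: (-81/5336)·(-2744/729) + (-111/1160)·125/27 + 117/184·1 = 1/4 ✓
b·(c∘Ac): (-111/1160)·725/666 + 117/184·253/702 = 1/8 ✓
b·Ac²: (-111/1160)·(-1015/999) + 117/184·(-23/1053) = 1/12 ✓
b·A²c: 117/184·23/351 = 1/24 ✓; 4 stages ⇒ order 4.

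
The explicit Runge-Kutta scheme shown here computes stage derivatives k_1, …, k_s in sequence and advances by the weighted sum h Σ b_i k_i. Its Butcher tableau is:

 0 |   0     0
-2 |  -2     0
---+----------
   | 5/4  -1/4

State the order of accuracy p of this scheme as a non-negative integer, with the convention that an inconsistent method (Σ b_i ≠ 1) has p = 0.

b = (5/4, -1/4)
c = (0, -2)
Σ b_i: 5/4·1 + (-1/4)·1 = 1 ✓
b·c: (-1/4)·(-2) = 1/2 ✓; 2 stages ⇒ order 2.

2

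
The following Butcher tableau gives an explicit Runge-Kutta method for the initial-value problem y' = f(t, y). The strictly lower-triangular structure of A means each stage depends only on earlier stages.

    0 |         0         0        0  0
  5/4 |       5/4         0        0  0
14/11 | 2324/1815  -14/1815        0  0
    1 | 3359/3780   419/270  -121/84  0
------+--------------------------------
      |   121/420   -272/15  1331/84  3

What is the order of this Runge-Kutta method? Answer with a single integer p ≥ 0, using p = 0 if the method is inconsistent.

4

b = (121/420, -272/15, 1331/84, 3)
c = (0, 5/4, 14/11, 1)
Ac = (0, 0, -7/726, 23/216)
Σ b_i: 121/420·1 + (-272/15)·1 + 1331/84·1 + 3·1 = 1 ✓
b·c: (-272/15)·5/4 + 1331/84·14/11 + 3·1 = 1/2 ✓
b·c²: (-272/15)·25/16 + 1331/84·196/121 + 3·1 = 1/3 ✓
b·Ac: 1331/84·(-7/726) + 3·23/216 = 1/6 ✓
b·c³: (-272/15)·125/64 + 1331/84·2744/1331 + 3·1 = 1/4 ✓
b·(c∘Ac): 1331/84·(-49/3993) + 3·23/216 = 1/8 ✓
b·Ac²: 1331/84·(-35/2904) + 3·79/864 = 1/12 ✓
b·A²c: 3·1/72 = 1/24 ✓; 4 stages ⇒ order 4.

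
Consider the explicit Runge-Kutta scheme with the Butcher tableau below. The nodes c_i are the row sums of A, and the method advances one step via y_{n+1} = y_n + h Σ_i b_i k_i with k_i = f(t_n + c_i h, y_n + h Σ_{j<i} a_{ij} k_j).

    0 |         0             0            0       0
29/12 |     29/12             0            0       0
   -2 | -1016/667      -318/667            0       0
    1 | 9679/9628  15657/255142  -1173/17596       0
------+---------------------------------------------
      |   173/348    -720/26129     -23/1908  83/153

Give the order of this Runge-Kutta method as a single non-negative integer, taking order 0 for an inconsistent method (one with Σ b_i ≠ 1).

b = (173/348, -720/26129, -23/1908, 83/153)
c = (0, 29/12, -2, 1)
Ac = (0, 0, -53/46, 187/664)
Σ b_i: 173/348·1 + (-720/26129)·1 + (-23/1908)·1 + 83/153·1 = 1 ✓
b·c: (-720/26129)·29/12 + (-23/1908)·(-2) + 83/153·1 = 1/2 ✓
b·c²: (-720/26129)·841/144 + (-23/1908)·4 + 83/153·1 = 1/3 ✓
b·Ac: (-23/1908)·(-53/46) + 83/153·187/664 = 1/6 ✓
b·c³: (-720/26129)·24389/1728 + (-23/1908)·(-8) + 83/153·1 = 1/4 ✓
b·(c∘Ac): (-23/1908)·53/23 + 83/153·187/664 = 1/8 ✓
b·Ac²: (-23/1908)·(-1537/552) + 83/153·731/7968 = 1/12 ✓
b·A²c: 83/153·51/664 = 1/24 ✓; 4 stages ⇒ order 4.

4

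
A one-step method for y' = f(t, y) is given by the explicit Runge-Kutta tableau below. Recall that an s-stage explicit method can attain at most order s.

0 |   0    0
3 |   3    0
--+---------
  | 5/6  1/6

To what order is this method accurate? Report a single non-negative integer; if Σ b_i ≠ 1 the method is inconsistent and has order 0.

2

b = (5/6, 1/6)
c = (0, 3)
Σ b_i: 5/6·1 + 1/6·1 = 1 ✓
b·c: 1/6·3 = 1/2 ✓; 2 stages ⇒ order 2.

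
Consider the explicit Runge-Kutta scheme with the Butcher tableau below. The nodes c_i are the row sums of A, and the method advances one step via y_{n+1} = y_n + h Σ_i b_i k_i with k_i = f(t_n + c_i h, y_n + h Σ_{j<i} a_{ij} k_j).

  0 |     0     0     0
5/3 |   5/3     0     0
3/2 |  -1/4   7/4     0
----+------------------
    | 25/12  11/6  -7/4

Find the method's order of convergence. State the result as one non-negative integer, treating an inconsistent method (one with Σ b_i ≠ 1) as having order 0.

0

b = (25/12, 11/6, -7/4)
c = (0, 5/3, 3/2)
Ac = (0, 0, 35/12)
Σ b_i: 25/12·1 + 11/6·1 + (-7/4)·1 = 13/6 ≠ 1 ⇒ order 0.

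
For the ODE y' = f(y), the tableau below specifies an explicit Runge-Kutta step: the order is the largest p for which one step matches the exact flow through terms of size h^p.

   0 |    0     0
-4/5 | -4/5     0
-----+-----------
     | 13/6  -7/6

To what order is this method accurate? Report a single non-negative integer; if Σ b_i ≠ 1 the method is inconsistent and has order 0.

b = (13/6, -7/6)
c = (0, -4/5)
Σ b_i: 13/6·1 + (-7/6)·1 = 1 ✓
b·c: (-7/6)·(-4/5) = 14/15 ≠ 1/2 ⇒ order 1.

1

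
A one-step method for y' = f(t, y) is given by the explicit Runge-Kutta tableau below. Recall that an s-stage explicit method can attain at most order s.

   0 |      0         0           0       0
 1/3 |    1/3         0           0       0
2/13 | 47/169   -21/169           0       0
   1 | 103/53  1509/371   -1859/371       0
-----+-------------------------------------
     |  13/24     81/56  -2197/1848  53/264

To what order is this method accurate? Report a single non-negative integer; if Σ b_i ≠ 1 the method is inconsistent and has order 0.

b = (13/24, 81/56, -2197/1848, 53/264)
c = (0, 1/3, 2/13, 1)
Ac = (0, 0, -7/169, 31/53)
Σ b_i: 13/24·1 + 81/56·1 + (-2197/1848)·1 + 53/264·1 = 1 ✓
b·c: 81/56·1/3 + (-2197/1848)·2/13 + 53/264·1 = 1/2 ✓
b·c²: 81/56·1/9 + (-2197/1848)·4/169 + 53/264·1 = 1/3 ✓
b·Ac: (-2197/1848)·(-7/169) + 53/264·31/53 = 1/6 ✓
b·c³: 81/56·1/27 + (-2197/1848)·8/2197 + 53/264·1 = 1/4 ✓
b·(c∘Ac): (-2197/1848)·(-14/2197) + 53/264·31/53 = 1/8 ✓
b·Ac²: (-2197/1848)·(-7/507) + 53/264·1/3 = 1/12 ✓
b·A²c: 53/264·11/53 = 1/24 ✓; 4 stages ⇒ order 4.

4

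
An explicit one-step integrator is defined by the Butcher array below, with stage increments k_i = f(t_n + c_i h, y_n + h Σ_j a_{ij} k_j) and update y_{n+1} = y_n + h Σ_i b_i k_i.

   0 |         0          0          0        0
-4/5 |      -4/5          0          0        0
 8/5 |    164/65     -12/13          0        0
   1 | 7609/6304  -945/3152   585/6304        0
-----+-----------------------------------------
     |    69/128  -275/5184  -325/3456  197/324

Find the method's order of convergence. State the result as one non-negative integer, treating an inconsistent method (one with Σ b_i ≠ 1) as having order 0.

4

b = (69/128, -275/5184, -325/3456, 197/324)
c = (0, -4/5, 8/5, 1)
Ac = (0, 0, 48/65, 153/394)
Σ b_i: 69/128·1 + (-275/5184)·1 + (-325/3456)·1 + 197/324·1 = 1 ✓
b·c: (-275/5184)·(-4/5) + (-325/3456)·8/5 + 197/324·1 = 1/2 ✓
b·c²: (-275/5184)·16/25 + (-325/3456)·64/25 + 197/324·1 = 1/3 ✓
b·Ac: (-325/3456)·48/65 + 197/324·153/394 = 1/6 ✓
b·c³: (-275/5184)·(-64/125) + (-325/3456)·512/125 + 197/324·1 = 1/4 ✓
b·(c∘Ac): (-325/3456)·384/325 + 197/324·153/394 = 1/8 ✓
b·Ac²: (-325/3456)·(-192/325) + 197/324·9/197 = 1/12 ✓
b·A²c: 197/324·27/394 = 1/24 ✓; 4 stages ⇒ order 4.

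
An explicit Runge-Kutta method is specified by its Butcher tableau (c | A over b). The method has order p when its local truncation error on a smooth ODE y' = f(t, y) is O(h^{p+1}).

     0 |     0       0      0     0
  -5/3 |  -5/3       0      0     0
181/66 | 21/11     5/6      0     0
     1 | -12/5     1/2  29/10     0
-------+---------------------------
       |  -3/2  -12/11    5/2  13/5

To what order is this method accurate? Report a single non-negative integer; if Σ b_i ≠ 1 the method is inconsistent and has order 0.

0

b = (-3/2, -12/11, 5/2, 13/5)
c = (0, -5/3, 181/66, 1)
Ac = (0, 0, -25/18, 4699/660)
Σ b_i: (-3/2)·1 + (-12/11)·1 + 5/2·1 + 13/5·1 = 138/55 ≠ 1 ⇒ order 0.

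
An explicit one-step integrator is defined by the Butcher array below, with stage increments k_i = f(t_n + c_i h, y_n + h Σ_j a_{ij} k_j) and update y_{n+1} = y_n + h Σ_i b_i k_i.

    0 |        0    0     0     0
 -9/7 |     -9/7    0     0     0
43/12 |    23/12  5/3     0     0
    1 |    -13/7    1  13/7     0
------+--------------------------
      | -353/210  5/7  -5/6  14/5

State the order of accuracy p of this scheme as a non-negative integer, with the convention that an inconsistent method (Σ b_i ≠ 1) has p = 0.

1

b = (-353/210, 5/7, -5/6, 14/5)
c = (0, -9/7, 43/12, 1)
Ac = (0, 0, -15/7, 451/84)
Σ b_i: (-353/210)·1 + 5/7·1 + (-5/6)·1 + 14/5·1 = 1 ✓
b·c: 5/7·(-9/7) + (-5/6)·43/12 + 14/5·1 = -19483/17640 ≠ 1/2 ⇒ order 1.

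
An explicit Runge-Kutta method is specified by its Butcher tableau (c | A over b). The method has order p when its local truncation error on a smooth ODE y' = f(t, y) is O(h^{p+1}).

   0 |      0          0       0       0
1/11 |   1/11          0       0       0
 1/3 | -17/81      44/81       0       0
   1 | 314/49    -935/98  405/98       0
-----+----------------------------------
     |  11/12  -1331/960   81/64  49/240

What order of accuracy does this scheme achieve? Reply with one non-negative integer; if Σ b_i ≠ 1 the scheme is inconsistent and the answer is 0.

b = (11/12, -1331/960, 81/64, 49/240)
c = (0, 1/11, 1/3, 1)
Ac = (0, 0, 4/81, 25/49)
Σ b_i: 11/12·1 + (-1331/960)·1 + 81/64·1 + 49/240·1 = 1 ✓
b·c: (-1331/960)·1/11 + 81/64·1/3 + 49/240·1 = 1/2 ✓
b·c²: (-1331/960)·1/121 + 81/64·1/9 + 49/240·1 = 1/3 ✓
b·Ac: 81/64·4/81 + 49/240·25/49 = 1/6 ✓
b·c³: (-1331/960)·1/1331 + 81/64·1/27 + 49/240·1 = 1/4 ✓
b·(c∘Ac): 81/64·4/243 + 49/240·25/49 = 1/8 ✓
b·Ac²: 81/64·4/891 + 49/240·205/539 = 1/12 ✓
b·A²c: 49/240·10/49 = 1/24 ✓; 4 stages ⇒ order 4.

4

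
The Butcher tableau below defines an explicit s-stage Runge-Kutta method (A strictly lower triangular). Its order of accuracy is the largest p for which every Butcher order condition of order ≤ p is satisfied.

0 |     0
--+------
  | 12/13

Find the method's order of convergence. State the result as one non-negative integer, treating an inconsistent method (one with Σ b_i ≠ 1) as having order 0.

b = (12/13)
c = (0)
Σ b_i: 12/13·1 = 12/13 ≠ 1 ⇒ order 0.

0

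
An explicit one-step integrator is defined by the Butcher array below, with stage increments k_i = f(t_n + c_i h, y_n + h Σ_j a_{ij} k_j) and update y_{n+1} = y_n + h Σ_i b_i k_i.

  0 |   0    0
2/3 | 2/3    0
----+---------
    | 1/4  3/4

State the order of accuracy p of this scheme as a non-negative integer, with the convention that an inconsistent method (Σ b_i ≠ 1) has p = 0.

b = (1/4, 3/4)
c = (0, 2/3)
Σ b_i: 1/4·1 + 3/4·1 = 1 ✓
b·c: 3/4·2/3 = 1/2 ✓; 2 stages ⇒ order 2.

2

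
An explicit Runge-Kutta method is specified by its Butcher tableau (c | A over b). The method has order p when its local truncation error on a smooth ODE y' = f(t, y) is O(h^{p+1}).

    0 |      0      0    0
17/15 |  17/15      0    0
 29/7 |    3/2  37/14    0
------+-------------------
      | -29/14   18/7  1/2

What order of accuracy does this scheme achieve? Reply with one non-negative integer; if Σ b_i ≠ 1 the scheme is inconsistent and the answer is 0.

1

b = (-29/14, 18/7, 1/2)
c = (0, 17/15, 29/7)
Ac = (0, 0, 629/210)
Σ b_i: (-29/14)·1 + 18/7·1 + 1/2·1 = 1 ✓
b·c: 18/7·17/15 + 1/2·29/7 = 349/70 ≠ 1/2 ⇒ order 1.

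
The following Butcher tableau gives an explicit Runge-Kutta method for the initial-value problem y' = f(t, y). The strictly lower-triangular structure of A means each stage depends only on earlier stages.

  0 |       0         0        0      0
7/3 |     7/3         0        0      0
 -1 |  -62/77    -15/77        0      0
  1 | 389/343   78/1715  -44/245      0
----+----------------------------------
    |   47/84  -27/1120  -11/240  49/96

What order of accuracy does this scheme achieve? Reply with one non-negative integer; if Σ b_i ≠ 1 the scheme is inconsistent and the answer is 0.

4

b = (47/84, -27/1120, -11/240, 49/96)
c = (0, 7/3, -1, 1)
Ac = (0, 0, -5/11, 2/7)
Σ b_i: 47/84·1 + (-27/1120)·1 + (-11/240)·1 + 49/96·1 = 1 ✓
b·c: (-27/1120)·7/3 + (-11/240)·(-1) + 49/96·1 = 1/2 ✓
b·c²: (-27/1120)·49/9 + (-11/240)·1 + 49/96·1 = 1/3 ✓
b·Ac: (-11/240)·(-5/11) + 49/96·2/7 = 1/6 ✓
b·c³: (-27/1120)·343/27 + (-11/240)·(-1) + 49/96·1 = 1/4 ✓
b·(c∘Ac): (-11/240)·5/11 + 49/96·2/7 = 1/8 ✓
b·Ac²: (-11/240)·(-35/33) + 49/96·10/147 = 1/12 ✓
b·A²c: 49/96·4/49 = 1/24 ✓; 4 stages ⇒ order 4.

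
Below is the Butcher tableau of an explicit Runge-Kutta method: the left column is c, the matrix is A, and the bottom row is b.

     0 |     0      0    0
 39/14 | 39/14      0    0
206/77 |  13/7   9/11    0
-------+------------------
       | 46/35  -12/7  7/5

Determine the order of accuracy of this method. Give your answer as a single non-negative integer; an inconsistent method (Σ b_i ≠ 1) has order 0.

b = (46/35, -12/7, 7/5)
c = (0, 39/14, 206/77)
Ac = (0, 0, 351/154)
Σ b_i: 46/35·1 + (-12/7)·1 + 7/5·1 = 1 ✓
b·c: (-12/7)·39/14 + 7/5·206/77 = -2776/2695 ≠ 1/2 ⇒ order 1.

1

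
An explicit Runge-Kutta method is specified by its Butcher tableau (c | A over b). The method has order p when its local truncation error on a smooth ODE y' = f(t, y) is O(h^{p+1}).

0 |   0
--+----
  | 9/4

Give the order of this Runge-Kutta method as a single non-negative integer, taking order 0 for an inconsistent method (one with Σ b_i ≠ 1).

b = (9/4)
c = (0)
Σ b_i: 9/4·1 = 9/4 ≠ 1 ⇒ order 0.

0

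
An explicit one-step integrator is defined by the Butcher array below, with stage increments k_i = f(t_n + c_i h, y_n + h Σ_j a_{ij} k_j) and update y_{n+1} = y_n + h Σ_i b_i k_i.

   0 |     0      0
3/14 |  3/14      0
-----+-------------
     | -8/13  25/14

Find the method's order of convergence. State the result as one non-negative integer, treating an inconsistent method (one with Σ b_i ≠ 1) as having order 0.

b = (-8/13, 25/14)
c = (0, 3/14)
Σ b_i: (-8/13)·1 + 25/14·1 = 213/182 ≠ 1 ⇒ order 0.

0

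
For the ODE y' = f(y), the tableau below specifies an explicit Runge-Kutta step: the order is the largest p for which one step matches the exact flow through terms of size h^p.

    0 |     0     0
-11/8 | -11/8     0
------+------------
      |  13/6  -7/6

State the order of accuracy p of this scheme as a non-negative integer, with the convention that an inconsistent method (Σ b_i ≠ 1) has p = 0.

1

b = (13/6, -7/6)
c = (0, -11/8)
Σ b_i: 13/6·1 + (-7/6)·1 = 1 ✓
b·c: (-7/6)·(-11/8) = 77/48 ≠ 1/2 ⇒ order 1.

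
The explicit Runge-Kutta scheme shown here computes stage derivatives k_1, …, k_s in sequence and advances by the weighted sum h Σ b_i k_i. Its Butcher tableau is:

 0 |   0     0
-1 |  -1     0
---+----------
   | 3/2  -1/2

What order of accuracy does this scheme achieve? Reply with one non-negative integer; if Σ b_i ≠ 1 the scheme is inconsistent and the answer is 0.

b = (3/2, -1/2)
c = (0, -1)
Σ b_i: 3/2·1 + (-1/2)·1 = 1 ✓
b·c: (-1/2)·(-1) = 1/2 ✓; 2 stages ⇒ order 2.

2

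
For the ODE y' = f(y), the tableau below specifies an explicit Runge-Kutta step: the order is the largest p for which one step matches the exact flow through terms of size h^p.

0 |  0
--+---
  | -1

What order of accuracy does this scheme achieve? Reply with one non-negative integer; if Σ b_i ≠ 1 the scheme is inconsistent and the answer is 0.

0

b = (-1)
c = (0)
Σ b_i: (-1)·1 = -1 ≠ 1 ⇒ order 0.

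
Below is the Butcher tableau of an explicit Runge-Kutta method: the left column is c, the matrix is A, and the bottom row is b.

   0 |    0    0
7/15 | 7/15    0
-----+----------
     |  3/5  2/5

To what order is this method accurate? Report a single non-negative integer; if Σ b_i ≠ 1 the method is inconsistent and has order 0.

1

b = (3/5, 2/5)
c = (0, 7/15)
Σ b_i: 3/5·1 + 2/5·1 = 1 ✓
b·c: 2/5·7/15 = 14/75 ≠ 1/2 ⇒ order 1.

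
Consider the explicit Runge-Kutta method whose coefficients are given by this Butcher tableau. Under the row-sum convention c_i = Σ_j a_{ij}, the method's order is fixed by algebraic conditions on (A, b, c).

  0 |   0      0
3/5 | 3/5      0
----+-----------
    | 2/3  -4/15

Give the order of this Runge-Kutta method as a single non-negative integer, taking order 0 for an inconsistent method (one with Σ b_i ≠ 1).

0

b = (2/3, -4/15)
c = (0, 3/5)
Σ b_i: 2/3·1 + (-4/15)·1 = 2/5 ≠ 1 ⇒ order 0.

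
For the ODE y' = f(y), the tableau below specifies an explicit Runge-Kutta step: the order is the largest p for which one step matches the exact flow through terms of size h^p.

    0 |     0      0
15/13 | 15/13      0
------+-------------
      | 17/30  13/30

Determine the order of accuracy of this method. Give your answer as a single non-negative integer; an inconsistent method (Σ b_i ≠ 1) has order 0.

2

b = (17/30, 13/30)
c = (0, 15/13)
Σ b_i: 17/30·1 + 13/30·1 = 1 ✓
b·c: 13/30·15/13 = 1/2 ✓; 2 stages ⇒ order 2.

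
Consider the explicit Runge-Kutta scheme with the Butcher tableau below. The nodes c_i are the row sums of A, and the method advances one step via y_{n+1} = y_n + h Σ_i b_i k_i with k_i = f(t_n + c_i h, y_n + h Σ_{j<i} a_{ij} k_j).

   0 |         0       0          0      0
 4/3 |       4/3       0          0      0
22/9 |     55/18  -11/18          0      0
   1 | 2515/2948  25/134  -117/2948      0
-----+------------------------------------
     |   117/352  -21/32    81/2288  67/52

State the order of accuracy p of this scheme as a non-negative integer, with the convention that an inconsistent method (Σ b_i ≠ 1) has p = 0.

4

b = (117/352, -21/32, 81/2288, 67/52)
c = (0, 4/3, 22/9, 1)
Ac = (0, 0, -22/27, 61/402)
Σ b_i: 117/352·1 + (-21/32)·1 + 81/2288·1 + 67/52·1 = 1 ✓
b·c: (-21/32)·4/3 + 81/2288·22/9 + 67/52·1 = 1/2 ✓
b·c²: (-21/32)·16/9 + 81/2288·484/81 + 67/52·1 = 1/3 ✓
b·Ac: 81/2288·(-22/27) + 67/52·61/402 = 1/6 ✓
b·c³: (-21/32)·64/27 + 81/2288·10648/729 + 67/52·1 = 1/4 ✓
b·(c∘Ac): 81/2288·(-484/243) + 67/52·61/402 = 1/8 ✓
b·Ac²: 81/2288·(-88/81) + 67/52·19/201 = 1/12 ✓
b·A²c: 67/52·13/402 = 1/24 ✓; 4 stages ⇒ order 4.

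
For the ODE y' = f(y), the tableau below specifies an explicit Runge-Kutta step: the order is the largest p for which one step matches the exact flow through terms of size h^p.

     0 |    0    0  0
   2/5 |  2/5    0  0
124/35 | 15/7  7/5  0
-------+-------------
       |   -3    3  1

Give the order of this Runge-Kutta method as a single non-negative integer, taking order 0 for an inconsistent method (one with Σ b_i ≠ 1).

1

b = (-3, 3, 1)
c = (0, 2/5, 124/35)
Ac = (0, 0, 14/25)
Σ b_i: (-3)·1 + 3·1 + 1·1 = 1 ✓
b·c: 3·2/5 + 1·124/35 = 166/35 ≠ 1/2 ⇒ order 1.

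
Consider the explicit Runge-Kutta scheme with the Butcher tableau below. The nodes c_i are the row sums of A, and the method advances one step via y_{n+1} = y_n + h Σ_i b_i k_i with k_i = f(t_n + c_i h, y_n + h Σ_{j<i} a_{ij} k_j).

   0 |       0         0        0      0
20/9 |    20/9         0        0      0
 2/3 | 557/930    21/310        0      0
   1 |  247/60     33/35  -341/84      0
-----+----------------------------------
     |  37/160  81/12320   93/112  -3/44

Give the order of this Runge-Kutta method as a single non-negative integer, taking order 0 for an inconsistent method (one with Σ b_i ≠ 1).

b = (37/160, 81/12320, 93/112, -3/44)
c = (0, 20/9, 2/3, 1)
Ac = (0, 0, 14/93, -11/18)
Σ b_i: 37/160·1 + 81/12320·1 + 93/112·1 + (-3/44)·1 = 1 ✓
b·c: 81/12320·20/9 + 93/112·2/3 + (-3/44)·1 = 1/2 ✓
b·c²: 81/12320·400/81 + 93/112·4/9 + (-3/44)·1 = 1/3 ✓
b·Ac: 93/112·14/93 + (-3/44)·(-11/18) = 1/6 ✓
b·c³: 81/12320·8000/729 + 93/112·8/27 + (-3/44)·1 = 1/4 ✓
b·(c∘Ac): 93/112·28/279 + (-3/44)·(-11/18) = 1/8 ✓
b·Ac²: 93/112·280/837 + (-3/44)·77/27 = 1/12 ✓
b·A²c: (-3/44)·(-11/18) = 1/24 ✓; 4 stages ⇒ order 4.

4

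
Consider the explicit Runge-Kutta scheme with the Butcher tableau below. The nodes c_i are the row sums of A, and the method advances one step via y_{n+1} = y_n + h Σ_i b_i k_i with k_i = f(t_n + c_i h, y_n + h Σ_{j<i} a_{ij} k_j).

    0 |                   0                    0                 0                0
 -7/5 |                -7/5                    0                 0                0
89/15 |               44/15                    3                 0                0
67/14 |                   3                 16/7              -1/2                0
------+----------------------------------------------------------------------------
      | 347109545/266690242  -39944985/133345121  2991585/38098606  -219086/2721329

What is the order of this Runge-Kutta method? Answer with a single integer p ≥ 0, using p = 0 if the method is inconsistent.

b = (347109545/266690242, -39944985/133345121, 2991585/38098606, -219086/2721329)
c = (0, -7/5, 89/15, 67/14)
Ac = (0, 0, -21/5, -37/6)
Σ b_i: 347109545/266690242·1 + (-39944985/133345121)·1 + 2991585/38098606·1 + (-219086/2721329)·1 = 1 ✓
b·c: (-39944985/133345121)·(-7/5) + 2991585/38098606·89/15 + (-219086/2721329)·67/14 = 1/2 ✓
b·c²: (-39944985/133345121)·49/25 + 2991585/38098606·7921/225 + (-219086/2721329)·4489/196 = 1/3 ✓
b·Ac: 2991585/38098606·(-21/5) + (-219086/2721329)·(-37/6) = 1/6 ✓
b·c³: (-39944985/133345121)·(-343/125) + 2991585/38098606·704969/3375 + (-219086/2721329)·300763/2744 = 201606093271/24002121780 ≠ 1/4 ⇒ order 3.
b·(c∘Ac): 2991585/38098606·(-623/25) + (-219086/2721329)·(-2479/84) = 17109358/40819935 ≠ 1/8
b·Ac²: 2991585/38098606·147/25 + (-219086/2721329)·(-1181/90) = 371822479/244919610 ≠ 1/12
b·A²c: (-219086/2721329)·21/10 = -2300403/13606645 ≠ 1/24

3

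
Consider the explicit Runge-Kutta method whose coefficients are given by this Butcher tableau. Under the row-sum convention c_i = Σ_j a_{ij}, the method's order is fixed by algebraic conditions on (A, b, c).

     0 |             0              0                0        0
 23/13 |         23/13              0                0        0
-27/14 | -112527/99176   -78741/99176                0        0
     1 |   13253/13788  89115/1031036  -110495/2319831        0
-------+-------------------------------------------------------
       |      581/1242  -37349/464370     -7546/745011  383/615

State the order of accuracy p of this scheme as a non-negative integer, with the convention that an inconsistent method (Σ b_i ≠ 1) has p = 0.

4

b = (581/1242, -37349/464370, -7546/745011, 383/615)
c = (0, 23/13, -27/14, 1)
Ac = (0, 0, -6057/4312, 375/1532)
Σ b_i: 581/1242·1 + (-37349/464370)·1 + (-7546/745011)·1 + 383/615·1 = 1 ✓
b·c: (-37349/464370)·23/13 + (-7546/745011)·(-27/14) + 383/615·1 = 1/2 ✓
b·c²: (-37349/464370)·529/169 + (-7546/745011)·729/196 + 383/615·1 = 1/3 ✓
b·Ac: (-7546/745011)·(-6057/4312) + 383/615·375/1532 = 1/6 ✓
b·c³: (-37349/464370)·12167/2197 + (-7546/745011)·(-19683/2744) + 383/615·1 = 1/4 ✓
b·(c∘Ac): (-7546/745011)·163539/60368 + 383/615·375/1532 = 1/8 ✓
b·Ac²: (-7546/745011)·(-139311/56056) + 383/615·465/4979 = 1/12 ✓
b·A²c: 383/615·205/3064 = 1/24 ✓; 4 stages ⇒ order 4.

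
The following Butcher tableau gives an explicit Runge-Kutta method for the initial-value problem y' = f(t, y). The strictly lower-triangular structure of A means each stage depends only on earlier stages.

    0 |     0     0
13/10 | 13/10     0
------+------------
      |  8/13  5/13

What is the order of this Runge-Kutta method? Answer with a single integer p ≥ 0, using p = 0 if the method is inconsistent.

b = (8/13, 5/13)
c = (0, 13/10)
Σ b_i: 8/13·1 + 5/13·1 = 1 ✓
b·c: 5/13·13/10 = 1/2 ✓; 2 stages ⇒ order 2.

2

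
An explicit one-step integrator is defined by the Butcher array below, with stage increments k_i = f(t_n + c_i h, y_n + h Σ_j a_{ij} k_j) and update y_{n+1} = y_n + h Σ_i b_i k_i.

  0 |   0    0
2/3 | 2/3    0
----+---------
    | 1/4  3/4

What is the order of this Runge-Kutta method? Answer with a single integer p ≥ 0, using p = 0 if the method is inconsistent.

b = (1/4, 3/4)
c = (0, 2/3)
Σ b_i: 1/4·1 + 3/4·1 = 1 ✓
b·c: 3/4·2/3 = 1/2 ✓; 2 stages ⇒ order 2.

2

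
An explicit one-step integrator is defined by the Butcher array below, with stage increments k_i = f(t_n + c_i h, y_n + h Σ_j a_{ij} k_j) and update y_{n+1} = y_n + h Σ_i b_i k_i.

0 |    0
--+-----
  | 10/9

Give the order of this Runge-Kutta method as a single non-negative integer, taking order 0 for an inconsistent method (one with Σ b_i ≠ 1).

b = (10/9)
c = (0)
Σ b_i: 10/9·1 = 10/9 ≠ 1 ⇒ order 0.

0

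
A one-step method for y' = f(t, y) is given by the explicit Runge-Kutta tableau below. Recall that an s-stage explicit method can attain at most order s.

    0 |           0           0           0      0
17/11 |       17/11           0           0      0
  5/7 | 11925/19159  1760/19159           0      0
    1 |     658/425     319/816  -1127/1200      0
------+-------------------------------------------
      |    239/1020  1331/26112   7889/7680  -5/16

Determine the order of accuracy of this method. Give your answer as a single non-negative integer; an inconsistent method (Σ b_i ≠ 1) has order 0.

b = (239/1020, 1331/26112, 7889/7680, -5/16)
c = (0, 17/11, 5/7, 1)
Ac = (0, 0, 160/1127, -1/15)
Σ b_i: 239/1020·1 + 1331/26112·1 + 7889/7680·1 + (-5/16)·1 = 1 ✓
b·c: 1331/26112·17/11 + 7889/7680·5/7 + (-5/16)·1 = 1/2 ✓
b·c²: 1331/26112·289/121 + 7889/7680·25/49 + (-5/16)·1 = 1/3 ✓
b·Ac: 7889/7680·160/1127 + (-5/16)·(-1/15) = 1/6 ✓
b·c³: 1331/26112·4913/1331 + 7889/7680·125/343 + (-5/16)·1 = 1/4 ✓
b·(c∘Ac): 7889/7680·800/7889 + (-5/16)·(-1/15) = 1/8 ✓
b·Ac²: 7889/7680·2720/12397 + (-5/16)·5/11 = 1/12 ✓
b·A²c: (-5/16)·(-2/15) = 1/24 ✓; 4 stages ⇒ order 4.

4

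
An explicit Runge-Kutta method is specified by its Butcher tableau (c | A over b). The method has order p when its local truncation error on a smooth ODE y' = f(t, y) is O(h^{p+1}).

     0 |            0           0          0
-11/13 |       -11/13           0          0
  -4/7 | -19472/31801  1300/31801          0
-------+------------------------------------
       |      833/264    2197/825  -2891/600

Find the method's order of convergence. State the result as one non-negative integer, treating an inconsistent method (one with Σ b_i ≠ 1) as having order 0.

3

b = (833/264, 2197/825, -2891/600)
c = (0, -11/13, -4/7)
Ac = (0, 0, -100/2891)
Σ b_i: 833/264·1 + 2197/825·1 + (-2891/600)·1 = 1 ✓
b·c: 2197/825·(-11/13) + (-2891/600)·(-4/7) = 1/2 ✓
b·c²: 2197/825·121/169 + (-2891/600)·16/49 = 1/3 ✓
b·Ac: (-2891/600)·(-100/2891) = 1/6 ✓; 3 stages ⇒ order 3.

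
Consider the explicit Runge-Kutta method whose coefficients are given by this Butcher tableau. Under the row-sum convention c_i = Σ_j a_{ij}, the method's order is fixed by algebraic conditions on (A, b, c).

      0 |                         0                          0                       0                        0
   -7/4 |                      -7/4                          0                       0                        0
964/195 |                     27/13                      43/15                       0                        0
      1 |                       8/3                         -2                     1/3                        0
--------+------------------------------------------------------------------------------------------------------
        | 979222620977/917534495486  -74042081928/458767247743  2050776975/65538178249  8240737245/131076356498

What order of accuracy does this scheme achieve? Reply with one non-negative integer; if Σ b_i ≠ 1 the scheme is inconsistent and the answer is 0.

b = (979222620977/917534495486, -74042081928/458767247743, 2050776975/65538178249, 8240737245/131076356498)
c = (0, -7/4, 964/195, 1)
Ac = (0, 0, -301/60, 6023/1170)
Σ b_i: 979222620977/917534495486·1 + (-74042081928/458767247743)·1 + 2050776975/65538178249·1 + 8240737245/131076356498·1 = 1 ✓
b·c: (-74042081928/458767247743)·(-7/4) + 2050776975/65538178249·964/195 + 8240737245/131076356498·1 = 1/2 ✓
b·c²: (-74042081928/458767247743)·49/16 + 2050776975/65538178249·929296/38025 + 8240737245/131076356498·1 = 1/3 ✓
b·Ac: 2050776975/65538178249·(-301/60) + 8240737245/131076356498·6023/1170 = 1/6 ✓
b·c³: (-74042081928/458767247743)·(-343/64) + 2050776975/65538178249·895841344/7414875 + 8240737245/131076356498·1 = 1444140895442909/306718674205320 ≠ 1/4 ⇒ order 3.
b·(c∘Ac): 2050776975/65538178249·(-72541/2925) + 8240737245/131076356498·6023/1170 = -355786510811/786458138988 ≠ 1/8
b·Ac²: 2050776975/65538178249·2107/240 + 8240737245/131076356498·1844693/912600 = 123237787441519/306718674205320 ≠ 1/12
b·A²c: 8240737245/131076356498·(-301/180) = -165364127383/1572916277976 ≠ 1/24

3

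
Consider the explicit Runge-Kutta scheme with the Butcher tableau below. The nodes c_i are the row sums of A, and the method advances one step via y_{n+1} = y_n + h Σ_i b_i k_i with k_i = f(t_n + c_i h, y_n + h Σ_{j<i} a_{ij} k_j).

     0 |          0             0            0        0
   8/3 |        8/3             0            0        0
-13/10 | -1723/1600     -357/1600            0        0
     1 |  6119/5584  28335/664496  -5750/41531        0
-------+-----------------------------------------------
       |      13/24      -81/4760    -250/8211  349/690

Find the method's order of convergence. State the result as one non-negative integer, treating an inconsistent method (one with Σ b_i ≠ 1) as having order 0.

4

b = (13/24, -81/4760, -250/8211, 349/690)
c = (0, 8/3, -13/10, 1)
Ac = (0, 0, -119/200, 205/698)
Σ b_i: 13/24·1 + (-81/4760)·1 + (-250/8211)·1 + 349/690·1 = 1 ✓
b·c: (-81/4760)·8/3 + (-250/8211)·(-13/10) + 349/690·1 = 1/2 ✓
b·c²: (-81/4760)·64/9 + (-250/8211)·169/100 + 349/690·1 = 1/3 ✓
b·Ac: (-250/8211)·(-119/200) + 349/690·205/698 = 1/6 ✓
b·c³: (-81/4760)·512/27 + (-250/8211)·(-2197/1000) + 349/690·1 = 1/4 ✓
b·(c∘Ac): (-250/8211)·1547/2000 + 349/690·205/698 = 1/8 ✓
b·Ac²: (-250/8211)·(-119/75) + 349/690·145/2094 = 1/12 ✓
b·A²c: 349/690·115/1396 = 1/24 ✓; 4 stages ⇒ order 4.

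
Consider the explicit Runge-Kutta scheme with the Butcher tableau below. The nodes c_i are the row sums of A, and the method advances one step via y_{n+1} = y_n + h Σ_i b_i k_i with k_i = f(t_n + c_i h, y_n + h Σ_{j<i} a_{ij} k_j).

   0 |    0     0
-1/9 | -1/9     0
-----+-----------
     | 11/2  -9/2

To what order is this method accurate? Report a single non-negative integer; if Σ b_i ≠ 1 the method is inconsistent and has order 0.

2

b = (11/2, -9/2)
c = (0, -1/9)
Σ b_i: 11/2·1 + (-9/2)·1 = 1 ✓
b·c: (-9/2)·(-1/9) = 1/2 ✓; 2 stages ⇒ order 2.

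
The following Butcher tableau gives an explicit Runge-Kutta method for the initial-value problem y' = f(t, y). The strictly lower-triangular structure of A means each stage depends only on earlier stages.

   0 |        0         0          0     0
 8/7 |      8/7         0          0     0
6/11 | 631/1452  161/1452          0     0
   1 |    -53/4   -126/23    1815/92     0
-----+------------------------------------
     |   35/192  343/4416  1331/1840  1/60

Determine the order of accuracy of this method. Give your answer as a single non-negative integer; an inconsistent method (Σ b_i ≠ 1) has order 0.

b = (35/192, 343/4416, 1331/1840, 1/60)
c = (0, 8/7, 6/11, 1)
Ac = (0, 0, 46/363, 9/2)
Σ b_i: 35/192·1 + 343/4416·1 + 1331/1840·1 + 1/60·1 = 1 ✓
b·c: 343/4416·8/7 + 1331/1840·6/11 + 1/60·1 = 1/2 ✓
b·c²: 343/4416·64/49 + 1331/1840·36/121 + 1/60·1 = 1/3 ✓
b·Ac: 1331/1840·46/363 + 1/60·9/2 = 1/6 ✓
b·c³: 343/4416·512/343 + 1331/1840·216/1331 + 1/60·1 = 1/4 ✓
b·(c∘Ac): 1331/1840·92/1331 + 1/60·9/2 = 1/8 ✓
b·Ac²: 1331/1840·368/2541 + 1/60·(-9/7) = 1/12 ✓
b·A²c: 1/60·5/2 = 1/24 ✓; 4 stages ⇒ order 4.

4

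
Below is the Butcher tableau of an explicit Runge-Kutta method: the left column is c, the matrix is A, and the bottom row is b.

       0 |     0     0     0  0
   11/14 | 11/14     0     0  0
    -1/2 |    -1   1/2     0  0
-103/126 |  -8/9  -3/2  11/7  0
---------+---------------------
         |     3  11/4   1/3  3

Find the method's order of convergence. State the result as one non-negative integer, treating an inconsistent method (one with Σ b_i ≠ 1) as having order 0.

b = (3, 11/4, 1/3, 3)
c = (0, 11/14, -1/2, -103/126)
Ac = (0, 0, 11/28, -55/28)
Σ b_i: 3·1 + 11/4·1 + 1/3·1 + 3·1 = 109/12 ≠ 1 ⇒ order 0.

0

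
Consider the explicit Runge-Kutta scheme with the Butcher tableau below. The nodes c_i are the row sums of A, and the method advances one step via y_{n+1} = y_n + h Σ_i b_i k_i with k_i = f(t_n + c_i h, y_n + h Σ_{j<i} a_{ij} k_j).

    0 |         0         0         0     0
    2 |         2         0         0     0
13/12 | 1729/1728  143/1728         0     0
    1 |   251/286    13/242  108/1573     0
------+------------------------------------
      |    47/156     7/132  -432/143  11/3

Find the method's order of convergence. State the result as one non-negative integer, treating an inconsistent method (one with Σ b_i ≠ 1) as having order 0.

b = (47/156, 7/132, -432/143, 11/3)
c = (0, 2, 13/12, 1)
Ac = (0, 0, 143/864, 2/11)
Σ b_i: 47/156·1 + 7/132·1 + (-432/143)·1 + 11/3·1 = 1 ✓
b·c: 7/132·2 + (-432/143)·13/12 + 11/3·1 = 1/2 ✓
b·c²: 7/132·4 + (-432/143)·169/144 + 11/3·1 = 1/3 ✓
b·Ac: (-432/143)·143/864 + 11/3·2/11 = 1/6 ✓
b·c³: 7/132·8 + (-432/143)·2197/1728 + 11/3·1 = 1/4 ✓
b·(c∘Ac): (-432/143)·1859/10368 + 11/3·2/11 = 1/8 ✓
b·Ac²: (-432/143)·143/432 + 11/3·13/44 = 1/12 ✓
b·A²c: 11/3·1/88 = 1/24 ✓; 4 stages ⇒ order 4.

4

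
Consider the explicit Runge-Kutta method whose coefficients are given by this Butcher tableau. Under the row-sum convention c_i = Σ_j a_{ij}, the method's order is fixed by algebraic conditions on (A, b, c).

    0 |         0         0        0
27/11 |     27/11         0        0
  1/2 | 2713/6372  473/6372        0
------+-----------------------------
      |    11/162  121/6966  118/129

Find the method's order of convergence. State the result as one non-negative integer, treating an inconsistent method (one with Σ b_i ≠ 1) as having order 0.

b = (11/162, 121/6966, 118/129)
c = (0, 27/11, 1/2)
Ac = (0, 0, 43/236)
Σ b_i: 11/162·1 + 121/6966·1 + 118/129·1 = 1 ✓
b·c: 121/6966·27/11 + 118/129·1/2 = 1/2 ✓
b·c²: 121/6966·729/121 + 118/129·1/4 = 1/3 ✓
b·Ac: 118/129·43/236 = 1/6 ✓; 3 stages ⇒ order 3.

3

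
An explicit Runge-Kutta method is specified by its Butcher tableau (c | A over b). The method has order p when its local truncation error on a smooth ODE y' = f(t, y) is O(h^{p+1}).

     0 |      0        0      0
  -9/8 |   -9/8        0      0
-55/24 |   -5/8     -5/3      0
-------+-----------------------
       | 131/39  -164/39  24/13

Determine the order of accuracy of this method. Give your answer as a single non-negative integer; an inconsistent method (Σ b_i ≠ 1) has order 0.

b = (131/39, -164/39, 24/13)
c = (0, -9/8, -55/24)
Ac = (0, 0, 15/8)
Σ b_i: 131/39·1 + (-164/39)·1 + 24/13·1 = 1 ✓
b·c: (-164/39)·(-9/8) + 24/13·(-55/24) = 1/2 ✓
b·c²: (-164/39)·81/64 + 24/13·3025/576 = 2729/624 ≠ 1/3 ⇒ order 2.
b·Ac: 24/13·15/8 = 45/13 ≠ 1/6

2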